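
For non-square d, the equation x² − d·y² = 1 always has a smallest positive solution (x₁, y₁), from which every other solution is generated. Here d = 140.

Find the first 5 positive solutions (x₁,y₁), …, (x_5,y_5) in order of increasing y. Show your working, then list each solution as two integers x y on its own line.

√140 = [11; 1,4,1,22, …], period ℓ=4 (even) → k=3
a_0=11:  p_0=11·1+0=11,  q_0=11·0+1=1
…
a_2=4:  p_2=4·12+11=59,  q_2=4·1+1=5
a_3=1:  p_3=1·59+12=71,  q_3=1·5+1=6
→ (71, 6).  Check: 71²=5041, 140·6²=5040, difference 1.
k=2:  x_2 = 71·71+140·6·6 = 10081,  y_2 = 71·6+6·71 = 852
k=3:  x_3 = 71·10081+140·6·852 = 1431431,  y_3 = 71·852+6·10081 = 120978
k=4:  x_4 = 71·1431431+140·6·120978 = 203253121,  y_4 = 71·120978+6·1431431 = 17178024
k=5:  x_5 = 71·203253121+140·6·17178024 = 28860511751,  y_5 = 71·17178024+6·203253121 = 2439158430

71 6
10081 852
1431431 120978
203253121 17178024
28860511751 2439158430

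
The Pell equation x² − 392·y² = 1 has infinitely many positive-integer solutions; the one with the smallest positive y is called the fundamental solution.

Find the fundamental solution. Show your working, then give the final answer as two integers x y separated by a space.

√392 = [19; 1,3,1,38, …], period ℓ=4 (even) → k=3
step 0: (19, 1)  from 19·(1,0) + (0,1)
…
step 2: (79, 4)  from 3·(20,1) + (19,1)
step 3: (99, 5)  from 1·(79,4) + (20,1)
fundamental: x₁=99, y₁=5  (since 9801 − 392·25 = 1)

99 5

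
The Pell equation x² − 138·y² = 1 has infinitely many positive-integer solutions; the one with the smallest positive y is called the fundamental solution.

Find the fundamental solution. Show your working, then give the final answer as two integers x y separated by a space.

√138 = [11; 1,2,1,22, …], period ℓ=4 (even) → k=3
a_0=11:  p_0=11·1+0=11,  q_0=11·0+1=1
a_1=1:  p_1=1·11+1=12,  q_1=1·1+0=1
a_2=2:  p_2=2·12+11=35,  q_2=2·1+1=3
a_3=1:  p_3=1·35+12=47,  q_3=1·3+1=4
(x₁, y₁) = (47, 4);  47² − 138·4² = 1 ✓

47 4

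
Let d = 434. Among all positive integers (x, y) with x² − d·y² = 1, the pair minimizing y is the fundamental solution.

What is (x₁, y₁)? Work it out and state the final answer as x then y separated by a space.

√434 → a₀=20, period (1,4,1,40); ℓ=4 even so k=3
a_0=20:  p_0=20·1+0=20,  q_0=20·0+1=1
a_1=1:  p_1=1·20+1=21,  q_1=1·1+0=1
a_2=4:  p_2=4·21+20=104,  q_2=4·1+1=5
a_3=1:  p_3=1·104+21=125,  q_3=1·5+1=6
(x₁, y₁) = (125, 6);  125² − 434·6² = 1 ✓

125 6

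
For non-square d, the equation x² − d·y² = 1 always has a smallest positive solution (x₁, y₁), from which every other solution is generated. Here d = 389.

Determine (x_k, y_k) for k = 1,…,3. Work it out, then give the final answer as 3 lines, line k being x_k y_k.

3287049 166660
21609382256801 1095639172680
142062196675667653449 7202839293837075980

d=389: √d = [19; 1,2,1,1,1,1,2,1,38] (ℓ=9, odd), read p_17/q_17
step 0: (19, 1)  from 19·(1,0) + (0,1)
step 1: (20, 1)  from 1·(19,1) + (1,0)
step 2: (59, 3)  from 2·(20,1) + (19,1)
step 3: (79, 4)  from 1·(59,3) + (20,1)
…
step 5: (217, 11)  from 1·(138,7) + (79,4)
step 6: (355, 18)  from 1·(217,11) + (138,7)
step 7: (927, 47)  from 2·(355,18) + (217,11)
step 8: (1282, 65)  from 1·(927,47) + (355,18)
step 9: (49643, 2517)  from 38·(1282,65) + (927,47)
step 10: (50925, 2582)  from 1·(49643,2517) + (1282,65)
step 11: (151493, 7681)  from 2·(50925,2582) + (49643,2517)
…
step 13: (353911, 17944)  from 1·(202418,10263) + (151493,7681)
step 14: (556329, 28207)  from 1·(353911,17944) + (202418,10263)
…
step 16: (2376809, 120509)  from 2·(910240,46151) + (556329,28207)
step 17: (3287049, 166660)  from 1·(2376809,120509) + (910240,46151)
(x₁, y₁) = (3287049, 166660);  3287049² − 389·166660² = 1 ✓
k=2:  x_2 = 3287049·3287049+389·166660·166660 = 21609382256801,  y_2 = 3287049·166660+166660·3287049 = 1095639172680
k=3:  x_3 = 3287049·21609382256801+389·166660·1095639172680 = 142062196675667653449,  y_3 = 3287049·1095639172680+166660·21609382256801 = 7202839293837075980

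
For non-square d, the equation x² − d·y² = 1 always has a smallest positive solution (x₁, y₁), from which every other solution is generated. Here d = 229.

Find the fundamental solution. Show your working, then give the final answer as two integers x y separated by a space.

5848201 386460

√229 → a₀=15, period (7,1,1,7,30); ℓ=5 odd so k=9
step 0: (15, 1)  from 15·(1,0) + (0,1)
…
step 2: (121, 8)  from 1·(106,7) + (15,1)
step 3: (227, 15)  from 1·(121,8) + (106,7)
…
step 5: (51527, 3405)  from 30·(1710,113) + (227,15)
step 6: (362399, 23948)  from 7·(51527,3405) + (1710,113)
…
step 8: (776325, 51301)  from 1·(413926,27353) + (362399,23948)
step 9: (5848201, 386460)  from 7·(776325,51301) + (413926,27353)
fundamental: x₁=5848201, y₁=386460  (since 34201454936401 − 229·149351331600 = 1)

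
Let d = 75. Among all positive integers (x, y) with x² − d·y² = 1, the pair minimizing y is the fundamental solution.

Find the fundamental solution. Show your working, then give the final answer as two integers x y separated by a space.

26 3

d=75: √d = [8; 1,1,1,16] (ℓ=4, even), read p_3/q_3
step 0: (8, 1)  from 8·(1,0) + (0,1)
step 1: (9, 1)  from 1·(8,1) + (1,0)
step 2: (17, 2)  from 1·(9,1) + (8,1)
step 3: (26, 3)  from 1·(17,2) + (9,1)
→ (26, 3).  Check: 26²=676, 75·3²=675, difference 1.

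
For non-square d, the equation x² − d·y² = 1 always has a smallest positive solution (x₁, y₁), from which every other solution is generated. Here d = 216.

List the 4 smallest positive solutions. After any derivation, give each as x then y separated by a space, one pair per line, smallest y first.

d=216: √d = [14; 1,2,3,2,1,28] (ℓ=6, even), read p_5/q_5
i=0: a=14 ⇒ p=14, q=1
…
i=3: a=3 ⇒ p=147, q=10
i=4: a=2 ⇒ p=338, q=23
i=5: a=1 ⇒ p=485, q=33
→ (485, 33).  Check: 485²=235225, 216·33²=235224, difference 1.
(x_2, y_2) = (485·485 + 216·33·33, 485·33 + 33·485) = (470449, 32010)
(x_3, y_3) = (485·470449 + 216·33·32010, 485·32010 + 33·470449) = (456335045, 31049667)
(x_4, y_4) = (485·456335045 + 216·33·31049667, 485·31049667 + 33·456335045) = (442644523201, 30118144980)

485 33
470449 32010
456335045 31049667
442644523201 30118144980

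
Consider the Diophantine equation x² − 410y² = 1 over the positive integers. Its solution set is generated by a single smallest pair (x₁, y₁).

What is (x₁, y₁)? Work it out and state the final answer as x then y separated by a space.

√410 → a₀=20, period (4,40); ℓ=2 even so k=1
a_0=20:  p_0=20·1+0=20,  q_0=20·0+1=1
a_1=4:  p_1=4·20+1=81,  q_1=4·1+0=4
→ (81, 4).  Check: 81²=6561, 410·4²=6560, difference 1.

81 4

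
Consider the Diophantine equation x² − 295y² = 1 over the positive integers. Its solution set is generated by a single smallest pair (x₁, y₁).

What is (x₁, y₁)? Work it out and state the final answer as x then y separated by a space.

2024999 117900

√295 = [17; 5,1,2,3,2,6,2,3,2,1,5,34, …], period ℓ=12 (even) → k=11
k=0  a_k=17  p_k/q_k = 17/1
k=1  a_k=5  p_k/q_k = 86/5
…
k=3  a_k=2  p_k/q_k = 292/17
k=4  a_k=3  p_k/q_k = 979/57
k=5  a_k=2  p_k/q_k = 2250/131
k=6  a_k=6  p_k/q_k = 14479/843
k=7  a_k=2  p_k/q_k = 31208/1817
…
k=10  a_k=1  p_k/q_k = 355517/20699
k=11  a_k=5  p_k/q_k = 2024999/117900
fundamental: x₁=2024999, y₁=117900  (since 4100620950001 − 295·13900410000 = 1)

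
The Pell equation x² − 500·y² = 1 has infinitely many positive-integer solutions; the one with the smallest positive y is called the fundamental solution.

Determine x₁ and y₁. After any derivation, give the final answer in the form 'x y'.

d=500: √d = [22; 2,1,3,2,1,…,1,2,44] (ℓ=14, even), read p_13/q_13
i=0: a=22 ⇒ p=22, q=1
i=1: a=2 ⇒ p=45, q=2
…
i=3: a=3 ⇒ p=246, q=11
…
i=5: a=1 ⇒ p=805, q=36
…
i=8: a=1 ⇒ p=15809, q=707
…
i=10: a=2 ⇒ p=76317, q=3413
…
i=12: a=1 ⇒ p=335522, q=15005
i=13: a=2 ⇒ p=930249, q=41602
fundamental: x₁=930249, y₁=41602  (since 865363202001 − 500·1730726404 = 1)

930249 41602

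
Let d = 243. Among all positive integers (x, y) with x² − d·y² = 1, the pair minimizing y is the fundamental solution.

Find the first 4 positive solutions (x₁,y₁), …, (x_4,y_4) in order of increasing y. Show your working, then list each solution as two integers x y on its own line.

√243 → a₀=15, period (1,1,2,3,15,3,2,1,1,30); ℓ=10 even so k=9
step 0: (15, 1)  from 15·(1,0) + (0,1)
step 1: (16, 1)  from 1·(15,1) + (1,0)
step 2: (31, 2)  from 1·(16,1) + (15,1)
…
step 4: (265, 17)  from 3·(78,5) + (31,2)
step 5: (4053, 260)  from 15·(265,17) + (78,5)
step 6: (12424, 797)  from 3·(4053,260) + (265,17)
step 7: (28901, 1854)  from 2·(12424,797) + (4053,260)
step 8: (41325, 2651)  from 1·(28901,1854) + (12424,797)
step 9: (70226, 4505)  from 1·(41325,2651) + (28901,1854)
(x₁, y₁) = (70226, 4505);  70226² − 243·4505² = 1 ✓
k=2:  x_2 = 70226·70226+243·4505·4505 = 9863382151,  y_2 = 70226·4505+4505·70226 = 632736260
k=3:  x_3 = 70226·9863382151+243·4505·632736260 = 1385331749802026,  y_3 = 70226·632736260+4505·9863382151 = 88869073185015
k=4:  x_4 = 70226·1385331749802026+243·4505·88869073185015 = 194572614913330773601,  y_4 = 70226·88869073185015+4505·1385331749802026 = 12481839066348990520

70226 4505
9863382151 632736260
1385331749802026 88869073185015
194572614913330773601 12481839066348990520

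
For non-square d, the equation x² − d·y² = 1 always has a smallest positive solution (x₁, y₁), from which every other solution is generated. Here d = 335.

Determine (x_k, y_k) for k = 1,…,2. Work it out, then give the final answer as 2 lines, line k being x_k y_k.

604 33
729631 39864

d=335: √d = [18; 3,3,3,36] (ℓ=4, even), read p_3/q_3
i=0: a=18 ⇒ p=18, q=1
i=1: a=3 ⇒ p=55, q=3
i=2: a=3 ⇒ p=183, q=10
i=3: a=3 ⇒ p=604, q=33
(x₁, y₁) = (604, 33);  604² − 335·33² = 1 ✓
n=2: (604,33)∘(604,33) = (604·604+335·33·33, 604·33+33·604) = (729631,39864)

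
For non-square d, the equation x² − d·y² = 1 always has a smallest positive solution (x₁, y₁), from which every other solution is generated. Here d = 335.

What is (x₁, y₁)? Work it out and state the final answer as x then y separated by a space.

604 33

√335 = [18; 3,3,3,36, …], period ℓ=4 (even) → k=3
step 0: (18, 1)  from 18·(1,0) + (0,1)
…
step 2: (183, 10)  from 3·(55,3) + (18,1)
step 3: (604, 33)  from 3·(183,10) + (55,3)
fundamental: x₁=604, y₁=33  (since 364816 − 335·1089 = 1)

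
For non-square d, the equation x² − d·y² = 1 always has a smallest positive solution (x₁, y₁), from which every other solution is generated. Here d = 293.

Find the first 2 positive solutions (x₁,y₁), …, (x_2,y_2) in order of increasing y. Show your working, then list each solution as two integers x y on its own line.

d=293: √d = [17; 8,1,1,8,34] (ℓ=5, odd), read p_9/q_9
k=0  a_k=17  p_k/q_k = 17/1
…
k=2  a_k=1  p_k/q_k = 154/9
…
k=5  a_k=34  p_k/q_k = 84679/4947
…
k=7  a_k=1  p_k/q_k = 764593/44668
k=8  a_k=1  p_k/q_k = 1444507/84389
k=9  a_k=8  p_k/q_k = 12320649/719780
→ (12320649, 719780).  Check: 12320649²=151798391781201, 293·719780²=151798391781200, difference 1.
n=2: (12320649,719780)∘(12320649,719780) = (12320649·12320649+293·719780·719780, 12320649·719780+719780·12320649) = (303596783562401,17736313474440)

12320649 719780
303596783562401 17736313474440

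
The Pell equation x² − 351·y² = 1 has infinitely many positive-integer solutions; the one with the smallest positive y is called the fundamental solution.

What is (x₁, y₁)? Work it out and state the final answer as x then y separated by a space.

√351 → a₀=18, period (1,2,1,3,2,2,2,3,1,2,1,36); ℓ=12 even so k=11
step 0: (18, 1)  from 18·(1,0) + (0,1)
…
step 4: (281, 15)  from 3·(75,4) + (56,3)
…
step 8: (12796, 683)  from 3·(3747,200) + (1555,83)
step 9: (16543, 883)  from 1·(12796,683) + (3747,200)
step 10: (45882, 2449)  from 2·(16543,883) + (12796,683)
step 11: (62425, 3332)  from 1·(45882,2449) + (16543,883)
fundamental: x₁=62425, y₁=3332  (since 3896880625 − 351·11102224 = 1)

62425 3332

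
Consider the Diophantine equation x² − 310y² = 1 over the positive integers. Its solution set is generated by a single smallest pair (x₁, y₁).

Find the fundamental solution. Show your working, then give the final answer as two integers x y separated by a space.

848719 48204

[17; 1,1,1,1,5,…,1,1,34] for √310; ℓ=16 ⇒ convergent index 15
k=0  a_k=17  p_k/q_k = 17/1
…
k=4  a_k=1  p_k/q_k = 88/5
k=5  a_k=5  p_k/q_k = 493/28
…
k=14  a_k=1  p_k/q_k = 515017/29251
k=15  a_k=1  p_k/q_k = 848719/48204
fundamental: x₁=848719, y₁=48204  (since 720323940961 − 310·2323625616 = 1)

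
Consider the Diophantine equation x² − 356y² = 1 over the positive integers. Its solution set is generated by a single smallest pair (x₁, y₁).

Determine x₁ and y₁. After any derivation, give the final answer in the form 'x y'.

√356 = [18; 1,6,1,1,2,…,6,1,36, …], period ℓ=14 (even) → k=13
i=0: a=18 ⇒ p=18, q=1
i=1: a=1 ⇒ p=19, q=1
…
i=3: a=1 ⇒ p=151, q=8
…
i=5: a=2 ⇒ p=717, q=38
i=6: a=1 ⇒ p=1000, q=53
i=7: a=8 ⇒ p=8717, q=462
…
i=11: a=1 ⇒ p=66019, q=3499
i=12: a=6 ⇒ p=433982, q=23001
i=13: a=1 ⇒ p=500001, q=26500
(x₁, y₁) = (500001, 26500);  500001² − 356·26500² = 1 ✓

500001 26500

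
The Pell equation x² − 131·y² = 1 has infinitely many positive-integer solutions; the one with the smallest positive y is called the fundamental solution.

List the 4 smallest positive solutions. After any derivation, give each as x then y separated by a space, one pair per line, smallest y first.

d=131: √d = [11; 2,4,11,4,2,22] (ℓ=6, even), read p_5/q_5
i=0: a=11 ⇒ p=11, q=1
…
i=4: a=4 ⇒ p=4727, q=413
i=5: a=2 ⇒ p=10610, q=927
fundamental: x₁=10610, y₁=927  (since 112572100 − 131·859329 = 1)
(x_2, y_2) = (10610·10610 + 131·927·927, 10610·927 + 927·10610) = (225144199, 19670940)
(x_3, y_3) = (10610·225144199 + 131·927·19670940, 10610·19670940 + 927·225144199) = (4777559892170, 417417345873)
(x_4, y_4) = (10610·4777559892170 + 131·927·417417345873, 10610·417417345873 + 927·4777559892170) = (101379820686703201, 8857596059754120)

10610 927
225144199 19670940
4777559892170 417417345873
101379820686703201 8857596059754120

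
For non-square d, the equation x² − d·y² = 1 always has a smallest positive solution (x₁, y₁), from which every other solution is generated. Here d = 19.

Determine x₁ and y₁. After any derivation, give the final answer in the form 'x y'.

170 39

√19 → a₀=4, period (2,1,3,1,2,8); ℓ=6 even so k=5
a_0=4:  p_0=4·1+0=4,  q_0=4·0+1=1
…
a_2=1:  p_2=1·9+4=13,  q_2=1·2+1=3
…
a_4=1:  p_4=1·48+13=61,  q_4=1·11+3=14
a_5=2:  p_5=2·61+48=170,  q_5=2·14+11=39
fundamental: x₁=170, y₁=39  (since 28900 − 19·1521 = 1)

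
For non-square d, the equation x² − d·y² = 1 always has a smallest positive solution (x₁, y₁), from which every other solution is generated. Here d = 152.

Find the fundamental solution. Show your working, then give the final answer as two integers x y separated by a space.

37 3

√152 = [12; 3,24, …], period ℓ=2 (even) → k=1
step 0: (12, 1)  from 12·(1,0) + (0,1)
step 1: (37, 3)  from 3·(12,1) + (1,0)
→ (37, 3).  Check: 37²=1369, 152·3²=1368, difference 1.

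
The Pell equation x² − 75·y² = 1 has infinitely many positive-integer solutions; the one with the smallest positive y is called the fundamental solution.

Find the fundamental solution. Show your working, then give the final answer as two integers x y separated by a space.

√75 → a₀=8, period (1,1,1,16); ℓ=4 even so k=3
k=0  a_k=8  p_k/q_k = 8/1
k=1  a_k=1  p_k/q_k = 9/1
k=2  a_k=1  p_k/q_k = 17/2
k=3  a_k=1  p_k/q_k = 26/3
(x₁, y₁) = (26, 3);  26² − 75·3² = 1 ✓

26 3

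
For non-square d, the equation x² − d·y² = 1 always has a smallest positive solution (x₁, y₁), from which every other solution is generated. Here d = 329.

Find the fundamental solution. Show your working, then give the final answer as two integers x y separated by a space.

2376415 131016

√329 → a₀=18, period (7,4,2,1,1,4,1,1,2,4,7,36); ℓ=12 even so k=11
step 0: (18, 1)  from 18·(1,0) + (0,1)
step 1: (127, 7)  from 7·(18,1) + (1,0)
…
step 3: (1179, 65)  from 2·(526,29) + (127,7)
step 4: (1705, 94)  from 1·(1179,65) + (526,29)
step 5: (2884, 159)  from 1·(1705,94) + (1179,65)
step 6: (13241, 730)  from 4·(2884,159) + (1705,94)
step 7: (16125, 889)  from 1·(13241,730) + (2884,159)
step 8: (29366, 1619)  from 1·(16125,889) + (13241,730)
step 9: (74857, 4127)  from 2·(29366,1619) + (16125,889)
step 10: (328794, 18127)  from 4·(74857,4127) + (29366,1619)
step 11: (2376415, 131016)  from 7·(328794,18127) + (74857,4127)
fundamental: x₁=2376415, y₁=131016  (since 5647348252225 − 329·17165192256 = 1)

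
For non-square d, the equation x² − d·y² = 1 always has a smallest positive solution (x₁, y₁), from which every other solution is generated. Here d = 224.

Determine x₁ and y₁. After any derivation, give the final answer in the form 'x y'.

15 1

√224 = [14; 1,28, …], period ℓ=2 (even) → k=1
k=0  a_k=14  p_k/q_k = 14/1
k=1  a_k=1  p_k/q_k = 15/1
fundamental: x₁=15, y₁=1  (since 225 − 224·1 = 1)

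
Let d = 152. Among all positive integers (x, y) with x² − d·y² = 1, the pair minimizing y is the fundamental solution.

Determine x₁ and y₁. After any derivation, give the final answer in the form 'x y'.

37 3

d=152: √d = [12; 3,24] (ℓ=2, even), read p_1/q_1
k=0  a_k=12  p_k/q_k = 12/1
k=1  a_k=3  p_k/q_k = 37/3
fundamental: x₁=37, y₁=3  (since 1369 − 152·9 = 1)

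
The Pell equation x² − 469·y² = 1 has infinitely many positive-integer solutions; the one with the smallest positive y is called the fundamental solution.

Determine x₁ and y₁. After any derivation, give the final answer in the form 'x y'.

√469 → a₀=21, period (1,1,1,10,6,10,1,1,1,42); ℓ=10 even so k=9
a_0=21:  p_0=21·1+0=21,  q_0=21·0+1=1
…
a_3=1:  p_3=1·43+22=65,  q_3=1·2+1=3
a_4=10:  p_4=10·65+43=693,  q_4=10·3+2=32
a_5=6:  p_5=6·693+65=4223,  q_5=6·32+3=195
a_6=10:  p_6=10·4223+693=42923,  q_6=10·195+32=1982
a_7=1:  p_7=1·42923+4223=47146,  q_7=1·1982+195=2177
a_8=1:  p_8=1·47146+42923=90069,  q_8=1·2177+1982=4159
a_9=1:  p_9=1·90069+47146=137215,  q_9=1·4159+2177=6336
→ (137215, 6336).  Check: 137215²=18827956225, 469·6336²=18827956224, difference 1.

137215 6336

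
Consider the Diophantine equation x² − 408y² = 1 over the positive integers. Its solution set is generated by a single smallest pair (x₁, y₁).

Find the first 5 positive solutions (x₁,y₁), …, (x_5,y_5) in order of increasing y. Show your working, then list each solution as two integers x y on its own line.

[20; 5,40] for √408; ℓ=2 ⇒ convergent index 1
k=0  a_k=20  p_k/q_k = 20/1
k=1  a_k=5  p_k/q_k = 101/5
(x₁, y₁) = (101, 5);  101² − 408·5² = 1 ✓
n=2: (101,5)∘(101,5) = (101·101+408·5·5, 101·5+5·101) = (20401,1010)
n=3: (20401,1010)∘(101,5) = (101·20401+408·5·1010, 101·1010+5·20401) = (4120901,204015)
n=4: (4120901,204015)∘(101,5) = (101·4120901+408·5·204015, 101·204015+5·4120901) = (832401601,41210020)
n=5: (832401601,41210020)∘(101,5) = (101·832401601+408·5·41210020, 101·41210020+5·832401601) = (168141002501,8324220025)

101 5
20401 1010
4120901 204015
832401601 41210020
168141002501 8324220025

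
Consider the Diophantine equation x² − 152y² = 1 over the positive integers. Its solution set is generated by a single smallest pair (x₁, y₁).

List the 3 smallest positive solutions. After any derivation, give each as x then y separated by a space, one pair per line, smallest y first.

√152 = [12; 3,24, …], period ℓ=2 (even) → k=1
a_0=12:  p_0=12·1+0=12,  q_0=12·0+1=1
a_1=3:  p_1=3·12+1=37,  q_1=3·1+0=3
→ (37, 3).  Check: 37²=1369, 152·3²=1368, difference 1.
n=2: (37,3)∘(37,3) = (37·37+152·3·3, 37·3+3·37) = (2737,222)
n=3: (2737,222)∘(37,3) = (37·2737+152·3·222, 37·222+3·2737) = (202501,16425)

37 3
2737 222
202501 16425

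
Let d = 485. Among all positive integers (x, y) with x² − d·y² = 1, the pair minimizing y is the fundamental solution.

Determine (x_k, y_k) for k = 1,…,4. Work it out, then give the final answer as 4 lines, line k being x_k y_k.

[22; 44] for √485; ℓ=1 ⇒ convergent index 1
i=0: a=22 ⇒ p=22, q=1
i=1: a=44 ⇒ p=969, q=44
→ (969, 44).  Check: 969²=938961, 485·44²=938960, difference 1.
(x_2, y_2) = (969·969 + 485·44·44, 969·44 + 44·969) = (1877921, 85272)
(x_3, y_3) = (969·1877921 + 485·44·85272, 969·85272 + 44·1877921) = (3639409929, 165257092)
(x_4, y_4) = (969·3639409929 + 485·44·165257092, 969·165257092 + 44·3639409929) = (7053174564481, 320268159024)

969 44
1877921 85272
3639409929 165257092
7053174564481 320268159024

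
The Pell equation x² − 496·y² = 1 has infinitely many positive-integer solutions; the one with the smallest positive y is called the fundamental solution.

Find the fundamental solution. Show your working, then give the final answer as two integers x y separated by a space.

d=496: √d = [22; 3,1,2,4,1,…,1,3,44] (ℓ=16, even), read p_15/q_15
i=0: a=22 ⇒ p=22, q=1
…
i=2: a=1 ⇒ p=89, q=4
…
i=11: a=1 ⇒ p=84875, q=3811
…
i=13: a=2 ⇒ p=863293, q=38763
i=14: a=1 ⇒ p=1252502, q=56239
i=15: a=3 ⇒ p=4620799, q=207480
fundamental: x₁=4620799, y₁=207480  (since 21351783398401 − 496·43047950400 = 1)

4620799 207480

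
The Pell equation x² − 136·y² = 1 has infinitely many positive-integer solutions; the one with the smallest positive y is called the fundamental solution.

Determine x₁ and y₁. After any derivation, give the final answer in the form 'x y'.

d=136: √d = [11; 1,1,1,22] (ℓ=4, even), read p_3/q_3
k=0  a_k=11  p_k/q_k = 11/1
…
k=2  a_k=1  p_k/q_k = 23/2
k=3  a_k=1  p_k/q_k = 35/3
→ (35, 3).  Check: 35²=1225, 136·3²=1224, difference 1.

35 3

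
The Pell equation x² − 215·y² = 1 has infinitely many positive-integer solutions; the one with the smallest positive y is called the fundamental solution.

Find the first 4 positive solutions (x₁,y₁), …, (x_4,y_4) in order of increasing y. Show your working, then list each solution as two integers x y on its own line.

[14; 1,1,1,28] for √215; ℓ=4 ⇒ convergent index 3
i=0: a=14 ⇒ p=14, q=1
i=1: a=1 ⇒ p=15, q=1
i=2: a=1 ⇒ p=29, q=2
i=3: a=1 ⇒ p=44, q=3
→ (44, 3).  Check: 44²=1936, 215·3²=1935, difference 1.
(x_2, y_2) = (44·44 + 215·3·3, 44·3 + 3·44) = (3871, 264)
(x_3, y_3) = (44·3871 + 215·3·264, 44·264 + 3·3871) = (340604, 23229)
(x_4, y_4) = (44·340604 + 215·3·23229, 44·23229 + 3·340604) = (29969281, 2043888)

44 3
3871 264
340604 23229
29969281 2043888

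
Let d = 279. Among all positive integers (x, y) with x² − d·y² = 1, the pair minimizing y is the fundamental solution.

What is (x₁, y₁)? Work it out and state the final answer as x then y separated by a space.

d=279: √d = [16; 1,2,2,1,2,2,1,32] (ℓ=8, even), read p_7/q_7
i=0: a=16 ⇒ p=16, q=1
i=1: a=1 ⇒ p=17, q=1
i=2: a=2 ⇒ p=50, q=3
i=3: a=2 ⇒ p=117, q=7
i=4: a=1 ⇒ p=167, q=10
i=5: a=2 ⇒ p=451, q=27
i=6: a=2 ⇒ p=1069, q=64
i=7: a=1 ⇒ p=1520, q=91
→ (1520, 91).  Check: 1520²=2310400, 279·91²=2310399, difference 1.

1520 91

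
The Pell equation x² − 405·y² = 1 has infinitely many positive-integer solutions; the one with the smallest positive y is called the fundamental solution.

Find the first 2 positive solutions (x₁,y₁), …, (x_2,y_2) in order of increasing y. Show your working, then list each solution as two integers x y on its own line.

√405 → a₀=20, period (8,40); ℓ=2 even so k=1
i=0: a=20 ⇒ p=20, q=1
i=1: a=8 ⇒ p=161, q=8
fundamental: x₁=161, y₁=8  (since 25921 − 405·64 = 1)
(161+8√405)^2 = 51841 + 2576√405

161 8
51841 2576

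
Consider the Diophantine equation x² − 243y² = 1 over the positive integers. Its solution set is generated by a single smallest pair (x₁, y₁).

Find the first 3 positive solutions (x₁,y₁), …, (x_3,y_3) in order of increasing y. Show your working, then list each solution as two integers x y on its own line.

√243 → a₀=15, period (1,1,2,3,15,3,2,1,1,30); ℓ=10 even so k=9
k=0  a_k=15  p_k/q_k = 15/1
…
k=5  a_k=15  p_k/q_k = 4053/260
…
k=7  a_k=2  p_k/q_k = 28901/1854
k=8  a_k=1  p_k/q_k = 41325/2651
k=9  a_k=1  p_k/q_k = 70226/4505
fundamental: x₁=70226, y₁=4505  (since 4931691076 − 243·20295025 = 1)
k=2:  x_2 = 70226·70226+243·4505·4505 = 9863382151,  y_2 = 70226·4505+4505·70226 = 632736260
k=3:  x_3 = 70226·9863382151+243·4505·632736260 = 1385331749802026,  y_3 = 70226·632736260+4505·9863382151 = 88869073185015

70226 4505
9863382151 632736260
1385331749802026 88869073185015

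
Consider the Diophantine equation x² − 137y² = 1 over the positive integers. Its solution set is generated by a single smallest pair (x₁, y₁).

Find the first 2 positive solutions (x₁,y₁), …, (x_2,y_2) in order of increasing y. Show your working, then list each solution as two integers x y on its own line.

√137 → a₀=11, period (1,2,2,1,1,2,2,1,22); ℓ=9 odd so k=17
step 0: (11, 1)  from 11·(1,0) + (0,1)
step 1: (12, 1)  from 1·(11,1) + (1,0)
step 2: (35, 3)  from 2·(12,1) + (11,1)
step 3: (82, 7)  from 2·(35,3) + (12,1)
step 4: (117, 10)  from 1·(82,7) + (35,3)
step 5: (199, 17)  from 1·(117,10) + (82,7)
step 6: (515, 44)  from 2·(199,17) + (117,10)
step 7: (1229, 105)  from 2·(515,44) + (199,17)
step 8: (1744, 149)  from 1·(1229,105) + (515,44)
step 9: (39597, 3383)  from 22·(1744,149) + (1229,105)
…
step 11: (122279, 10447)  from 2·(41341,3532) + (39597,3383)
step 12: (285899, 24426)  from 2·(122279,10447) + (41341,3532)
step 13: (408178, 34873)  from 1·(285899,24426) + (122279,10447)
step 14: (694077, 59299)  from 1·(408178,34873) + (285899,24426)
step 15: (1796332, 153471)  from 2·(694077,59299) + (408178,34873)
step 16: (4286741, 366241)  from 2·(1796332,153471) + (694077,59299)
step 17: (6083073, 519712)  from 1·(4286741,366241) + (1796332,153471)
fundamental: x₁=6083073, y₁=519712  (since 37003777123329 − 137·270100562944 = 1)
(x_2, y_2) = (6083073·6083073 + 137·519712·519712, 6083073·519712 + 519712·6083073) = (74007554246657, 6322892069952)

6083073 519712
74007554246657 6322892069952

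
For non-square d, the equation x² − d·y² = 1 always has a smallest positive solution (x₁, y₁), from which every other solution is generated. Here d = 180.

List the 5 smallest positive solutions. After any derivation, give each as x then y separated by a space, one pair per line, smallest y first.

[13; 2,2,2,26] for √180; ℓ=4 ⇒ convergent index 3
k=0  a_k=13  p_k/q_k = 13/1
k=1  a_k=2  p_k/q_k = 27/2
k=2  a_k=2  p_k/q_k = 67/5
k=3  a_k=2  p_k/q_k = 161/12
→ (161, 12).  Check: 161²=25921, 180·12²=25920, difference 1.
(x_2, y_2) = (161·161 + 180·12·12, 161·12 + 12·161) = (51841, 3864)
(x_3, y_3) = (161·51841 + 180·12·3864, 161·3864 + 12·51841) = (16692641, 1244196)
(x_4, y_4) = (161·16692641 + 180·12·1244196, 161·1244196 + 12·16692641) = (5374978561, 400627248)
(x_5, y_5) = (161·5374978561 + 180·12·400627248, 161·400627248 + 12·5374978561) = (1730726404001, 129000729660)

161 12
51841 3864
16692641 1244196
5374978561 400627248
1730726404001 129000729660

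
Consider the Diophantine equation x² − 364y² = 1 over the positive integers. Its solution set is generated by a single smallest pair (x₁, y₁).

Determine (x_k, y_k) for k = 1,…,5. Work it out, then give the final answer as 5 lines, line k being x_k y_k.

4954951 259710
49103078824801 2573700648420
486606699052048124551 25505121203178395130
4822224700149240710505379201 252753251621617410554928840
47787774200457874208819626306623751 2504759953751544114971907242978550

[19; 12,1,2,3,1,8,1,3,2,1,12,38] for √364; ℓ=12 ⇒ convergent index 11
step 0: (19, 1)  from 19·(1,0) + (0,1)
…
step 5: (3148, 165)  from 1·(2423,127) + (725,38)
step 6: (27607, 1447)  from 8·(3148,165) + (2423,127)
step 7: (30755, 1612)  from 1·(27607,1447) + (3148,165)
step 8: (119872, 6283)  from 3·(30755,1612) + (27607,1447)
…
step 10: (390371, 20461)  from 1·(270499,14178) + (119872,6283)
step 11: (4954951, 259710)  from 12·(390371,20461) + (270499,14178)
→ (4954951, 259710).  Check: 4954951²=24551539412401, 364·259710²=24551539412400, difference 1.
n=2: (4954951,259710)∘(4954951,259710) = (4954951·4954951+364·259710·259710, 4954951·259710+259710·4954951) = (49103078824801,2573700648420)
n=3: (49103078824801,2573700648420)∘(4954951,259710) = (4954951·49103078824801+364·259710·2573700648420, 4954951·2573700648420+259710·49103078824801) = (486606699052048124551,25505121203178395130)
n=4: (486606699052048124551,25505121203178395130)∘(4954951,259710) = (4954951·486606699052048124551+364·259710·25505121203178395130, 4954951·25505121203178395130+259710·486606699052048124551) = (4822224700149240710505379201,252753251621617410554928840)
n=5: (4822224700149240710505379201,252753251621617410554928840)∘(4954951,259710) = (4954951·4822224700149240710505379201+364·259710·252753251621617410554928840, 4954951·252753251621617410554928840+259710·4822224700149240710505379201) = (47787774200457874208819626306623751,2504759953751544114971907242978550)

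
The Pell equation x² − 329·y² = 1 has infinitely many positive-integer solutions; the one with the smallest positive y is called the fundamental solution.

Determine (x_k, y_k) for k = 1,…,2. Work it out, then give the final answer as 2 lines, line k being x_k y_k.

2376415 131016
11294696504449 622696775280

√329 = [18; 7,4,2,1,1,4,1,1,2,4,7,36, …], period ℓ=12 (even) → k=11
step 0: (18, 1)  from 18·(1,0) + (0,1)
…
step 2: (526, 29)  from 4·(127,7) + (18,1)
…
step 4: (1705, 94)  from 1·(1179,65) + (526,29)
…
step 6: (13241, 730)  from 4·(2884,159) + (1705,94)
…
step 9: (74857, 4127)  from 2·(29366,1619) + (16125,889)
step 10: (328794, 18127)  from 4·(74857,4127) + (29366,1619)
step 11: (2376415, 131016)  from 7·(328794,18127) + (74857,4127)
→ (2376415, 131016).  Check: 2376415²=5647348252225, 329·131016²=5647348252224, difference 1.
k=2:  x_2 = 2376415·2376415+329·131016·131016 = 11294696504449,  y_2 = 2376415·131016+131016·2376415 = 622696775280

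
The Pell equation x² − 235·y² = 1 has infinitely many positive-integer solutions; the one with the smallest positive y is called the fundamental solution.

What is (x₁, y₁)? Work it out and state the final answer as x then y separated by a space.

√235 → a₀=15, period (3,30); ℓ=2 even so k=1
a_0=15:  p_0=15·1+0=15,  q_0=15·0+1=1
a_1=3:  p_1=3·15+1=46,  q_1=3·1+0=3
(x₁, y₁) = (46, 3);  46² − 235·3² = 1 ✓

46 3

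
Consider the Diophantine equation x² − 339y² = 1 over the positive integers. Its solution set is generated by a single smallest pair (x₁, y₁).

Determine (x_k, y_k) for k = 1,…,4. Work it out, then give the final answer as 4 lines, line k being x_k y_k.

97970 5321
19196241799 1042596740
3761311617998090 204286405230279
736991398411349512801 40027878239778270520

d=339: √d = [18; 2,2,2,1,17,1,2,2,2,36] (ℓ=10, even), read p_9/q_9
a_0=18:  p_0=18·1+0=18,  q_0=18·0+1=1
a_1=2:  p_1=2·18+1=37,  q_1=2·1+0=2
a_2=2:  p_2=2·37+18=92,  q_2=2·2+1=5
…
a_6=1:  p_6=1·5542+313=5855,  q_6=1·301+17=318
…
a_8=2:  p_8=2·17252+5855=40359,  q_8=2·937+318=2192
a_9=2:  p_9=2·40359+17252=97970,  q_9=2·2192+937=5321
fundamental: x₁=97970, y₁=5321  (since 9598120900 − 339·28313041 = 1)
(97970+5321√339)^2 = 19196241799 + 1042596740√339
(97970+5321√339)^3 = 3761311617998090 + 204286405230279√339
(97970+5321√339)^4 = 736991398411349512801 + 40027878239778270520√339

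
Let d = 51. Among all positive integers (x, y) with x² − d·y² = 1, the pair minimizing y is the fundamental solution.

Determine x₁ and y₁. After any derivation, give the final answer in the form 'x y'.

50 7

[7; 7,14] for √51; ℓ=2 ⇒ convergent index 1
k=0  a_k=7  p_k/q_k = 7/1
k=1  a_k=7  p_k/q_k = 50/7
fundamental: x₁=50, y₁=7  (since 2500 − 51·49 = 1)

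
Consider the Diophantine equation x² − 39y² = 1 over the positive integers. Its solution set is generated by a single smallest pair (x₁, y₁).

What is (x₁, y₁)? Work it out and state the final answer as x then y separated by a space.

25 4

d=39: √d = [6; 4,12] (ℓ=2, even), read p_1/q_1
a_0=6:  p_0=6·1+0=6,  q_0=6·0+1=1
a_1=4:  p_1=4·6+1=25,  q_1=4·1+0=4
(x₁, y₁) = (25, 4);  25² − 39·4² = 1 ✓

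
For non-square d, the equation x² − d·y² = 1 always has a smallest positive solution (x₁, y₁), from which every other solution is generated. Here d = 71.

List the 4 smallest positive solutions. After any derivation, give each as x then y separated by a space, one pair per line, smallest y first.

3480 413
24220799 2874480
168576757560 20006380387
1173294208396801 139244404619040

√71 → a₀=8, period (2,2,1,7,1,2,2,16); ℓ=8 even so k=7
step 0: (8, 1)  from 8·(1,0) + (0,1)
…
step 6: (1483, 176)  from 2·(514,61) + (455,54)
step 7: (3480, 413)  from 2·(1483,176) + (514,61)
fundamental: x₁=3480, y₁=413  (since 12110400 − 71·170569 = 1)
(3480+413√71)^2 = 24220799 + 2874480√71
(3480+413√71)^3 = 168576757560 + 20006380387√71
(3480+413√71)^4 = 1173294208396801 + 139244404619040√71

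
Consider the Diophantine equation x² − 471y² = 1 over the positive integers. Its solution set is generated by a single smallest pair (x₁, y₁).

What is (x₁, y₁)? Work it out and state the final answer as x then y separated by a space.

7838695 361188

√471 = [21; 1,2,2,1,3,…,2,1,42, …], period ℓ=14 (even) → k=13
i=0: a=21 ⇒ p=21, q=1
i=1: a=1 ⇒ p=22, q=1
i=2: a=2 ⇒ p=65, q=3
i=3: a=2 ⇒ p=152, q=7
i=4: a=1 ⇒ p=217, q=10
i=5: a=3 ⇒ p=803, q=37
i=6: a=4 ⇒ p=3429, q=158
i=7: a=14 ⇒ p=48809, q=2249
i=8: a=4 ⇒ p=198665, q=9154
…
i=11: a=2 ⇒ p=2331742, q=107441
i=12: a=2 ⇒ p=5506953, q=253747
i=13: a=1 ⇒ p=7838695, q=361188
→ (7838695, 361188).  Check: 7838695²=61445139303025, 471·361188²=61445139303024, difference 1.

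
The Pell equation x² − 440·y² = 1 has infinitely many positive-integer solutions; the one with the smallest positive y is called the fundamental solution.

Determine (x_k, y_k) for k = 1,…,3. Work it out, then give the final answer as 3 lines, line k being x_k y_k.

21 1
881 42
36981 1763

d=440: √d = [20; 1,40] (ℓ=2, even), read p_1/q_1
k=0  a_k=20  p_k/q_k = 20/1
k=1  a_k=1  p_k/q_k = 21/1
fundamental: x₁=21, y₁=1  (since 441 − 440·1 = 1)
(21+1√440)^2 = 881 + 42√440
(21+1√440)^3 = 36981 + 1763√440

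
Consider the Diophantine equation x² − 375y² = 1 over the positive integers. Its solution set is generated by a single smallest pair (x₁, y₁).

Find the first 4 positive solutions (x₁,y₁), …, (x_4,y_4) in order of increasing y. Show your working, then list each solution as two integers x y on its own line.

√375 → a₀=19, period (2,1,2,1,5,1,2,1,2,38); ℓ=10 even so k=9
k=0  a_k=19  p_k/q_k = 19/1
k=1  a_k=2  p_k/q_k = 39/2
k=2  a_k=1  p_k/q_k = 58/3
k=3  a_k=2  p_k/q_k = 155/8
k=4  a_k=1  p_k/q_k = 213/11
…
k=6  a_k=1  p_k/q_k = 1433/74
k=7  a_k=2  p_k/q_k = 4086/211
k=8  a_k=1  p_k/q_k = 5519/285
k=9  a_k=2  p_k/q_k = 15124/781
(x₁, y₁) = (15124, 781);  15124² − 375·781² = 1 ✓
(15124+781√375)^2 = 457470751 + 23623688√375
(15124+781√375)^3 = 13837575261124 + 714569313843√375
(15124+781√375)^4 = 418558976041008001 + 21614292581499376√375

15124 781
457470751 23623688
13837575261124 714569313843
418558976041008001 21614292581499376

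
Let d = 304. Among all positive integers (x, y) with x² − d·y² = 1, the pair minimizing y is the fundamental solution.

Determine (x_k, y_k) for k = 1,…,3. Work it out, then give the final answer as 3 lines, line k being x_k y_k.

d=304: √d = [17; 2,3,2,1,1,1,1,1,2,3,2,34] (ℓ=12, even), read p_11/q_11
step 0: (17, 1)  from 17·(1,0) + (0,1)
…
step 5: (680, 39)  from 1·(401,23) + (279,16)
…
step 7: (1761, 101)  from 1·(1081,62) + (680,39)
…
step 9: (7445, 427)  from 2·(2842,163) + (1761,101)
step 10: (25177, 1444)  from 3·(7445,427) + (2842,163)
step 11: (57799, 3315)  from 2·(25177,1444) + (7445,427)
fundamental: x₁=57799, y₁=3315  (since 3340724401 − 304·10989225 = 1)
n=2: (57799,3315)∘(57799,3315) = (57799·57799+304·3315·3315, 57799·3315+3315·57799) = (6681448801,383207370)
n=3: (6681448801,383207370)∘(57799,3315) = (57799·6681448801+304·3315·383207370, 57799·383207370+3315·6681448801) = (772362118440199,44298005553945)

57799 3315
6681448801 383207370
772362118440199 44298005553945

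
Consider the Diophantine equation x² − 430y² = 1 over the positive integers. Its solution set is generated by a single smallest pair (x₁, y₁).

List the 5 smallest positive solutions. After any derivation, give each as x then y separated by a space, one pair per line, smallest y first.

2862251 138030
16384961574001 790153011060
93795745300289010251 4523232492118854090
536933931562978654798296001 25893253447598574322902120
3073679365100040639604854765306251 148225981147280410676109712890150

√430 = [20; 1,2,1,3,1,…,2,1,40, …], period ℓ=14 (even) → k=13
step 0: (20, 1)  from 20·(1,0) + (0,1)
…
step 4: (311, 15)  from 3·(83,4) + (62,3)
…
step 6: (2675, 129)  from 6·(394,19) + (311,15)
…
step 12: (2107880, 101651)  from 2·(754371,36379) + (599138,28893)
step 13: (2862251, 138030)  from 1·(2107880,101651) + (754371,36379)
(x₁, y₁) = (2862251, 138030);  2862251² − 430·138030² = 1 ✓
k=2:  x_2 = 2862251·2862251+430·138030·138030 = 16384961574001,  y_2 = 2862251·138030+138030·2862251 = 790153011060
k=3:  x_3 = 2862251·16384961574001+430·138030·790153011060 = 93795745300289010251,  y_3 = 2862251·790153011060+138030·16384961574001 = 4523232492118854090
k=4:  x_4 = 2862251·93795745300289010251+430·138030·4523232492118854090 = 536933931562978654798296001,  y_4 = 2862251·4523232492118854090+138030·93795745300289010251 = 25893253447598574322902120
k=5:  x_5 = 2862251·536933931562978654798296001+430·138030·25893253447598574322902120 = 3073679365100040639604854765306251,  y_5 = 2862251·25893253447598574322902120+138030·536933931562978654798296001 = 148225981147280410676109712890150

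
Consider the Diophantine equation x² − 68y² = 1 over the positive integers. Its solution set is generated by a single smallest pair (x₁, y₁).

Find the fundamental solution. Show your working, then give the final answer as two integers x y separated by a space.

33 4

[8; 4,16] for √68; ℓ=2 ⇒ convergent index 1
step 0: (8, 1)  from 8·(1,0) + (0,1)
step 1: (33, 4)  from 4·(8,1) + (1,0)
(x₁, y₁) = (33, 4);  33² − 68·4² = 1 ✓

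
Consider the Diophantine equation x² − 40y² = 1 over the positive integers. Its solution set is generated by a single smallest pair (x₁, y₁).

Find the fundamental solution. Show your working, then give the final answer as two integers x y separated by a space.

19 3

√40 = [6; 3,12, …], period ℓ=2 (even) → k=1
step 0: (6, 1)  from 6·(1,0) + (0,1)
step 1: (19, 3)  from 3·(6,1) + (1,0)
→ (19, 3).  Check: 19²=361, 40·3²=360, difference 1.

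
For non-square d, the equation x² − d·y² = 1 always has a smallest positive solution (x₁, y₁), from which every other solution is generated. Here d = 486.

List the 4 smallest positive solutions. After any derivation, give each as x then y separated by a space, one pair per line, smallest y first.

485 22
470449 21340
456335045 20699778
442644523201 20078763320

[22; 22,44] for √486; ℓ=2 ⇒ convergent index 1
a_0=22:  p_0=22·1+0=22,  q_0=22·0+1=1
a_1=22:  p_1=22·22+1=485,  q_1=22·1+0=22
fundamental: x₁=485, y₁=22  (since 235225 − 486·484 = 1)
n=2: (485,22)∘(485,22) = (485·485+486·22·22, 485·22+22·485) = (470449,21340)
n=3: (470449,21340)∘(485,22) = (485·470449+486·22·21340, 485·21340+22·470449) = (456335045,20699778)
n=4: (456335045,20699778)∘(485,22) = (485·456335045+486·22·20699778, 485·20699778+22·456335045) = (442644523201,20078763320)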